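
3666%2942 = 724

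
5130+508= 5638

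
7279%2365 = 184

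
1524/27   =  56+ 4/9  =  56.44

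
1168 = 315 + 853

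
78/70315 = 78/70315= 0.00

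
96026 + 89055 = 185081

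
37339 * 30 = 1120170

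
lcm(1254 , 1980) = 37620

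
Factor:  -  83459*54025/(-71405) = 5^1*2161^1*14281^(  -  1 )*83459^1 = 901774495/14281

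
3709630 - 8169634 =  - 4460004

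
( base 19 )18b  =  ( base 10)524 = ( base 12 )378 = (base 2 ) 1000001100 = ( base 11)437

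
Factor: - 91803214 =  - 2^1 *31^1*79^1 * 18743^1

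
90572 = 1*90572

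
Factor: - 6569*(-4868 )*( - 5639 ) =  - 180323332988=- 2^2 * 1217^1 * 5639^1*6569^1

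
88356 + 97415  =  185771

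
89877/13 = 6913 + 8/13 = 6913.62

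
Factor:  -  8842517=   - 757^1  *11681^1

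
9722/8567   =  9722/8567 = 1.13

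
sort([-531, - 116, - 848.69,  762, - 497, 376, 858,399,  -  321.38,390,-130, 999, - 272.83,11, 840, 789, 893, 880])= [ - 848.69,-531, - 497, - 321.38, - 272.83, - 130,-116, 11, 376, 390, 399, 762,789 , 840, 858, 880, 893, 999 ]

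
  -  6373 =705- 7078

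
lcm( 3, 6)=6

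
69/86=69/86 = 0.80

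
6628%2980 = 668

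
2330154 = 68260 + 2261894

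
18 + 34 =52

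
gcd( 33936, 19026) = 42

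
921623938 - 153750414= 767873524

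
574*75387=43272138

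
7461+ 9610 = 17071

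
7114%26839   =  7114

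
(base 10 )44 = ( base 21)22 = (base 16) 2C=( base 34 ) 1a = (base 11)40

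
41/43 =41/43 = 0.95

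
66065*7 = 462455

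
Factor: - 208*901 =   -  187408 = - 2^4*13^1*17^1*53^1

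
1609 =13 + 1596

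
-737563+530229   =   - 207334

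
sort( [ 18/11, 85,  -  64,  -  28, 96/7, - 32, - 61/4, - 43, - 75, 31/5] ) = [  -  75, - 64,  -  43,-32, -28, - 61/4, 18/11, 31/5, 96/7,85 ]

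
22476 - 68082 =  - 45606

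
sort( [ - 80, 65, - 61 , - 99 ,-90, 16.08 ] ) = [ - 99 ,-90,-80, - 61, 16.08,65]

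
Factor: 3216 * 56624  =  182102784 = 2^8 *3^1 * 67^1*3539^1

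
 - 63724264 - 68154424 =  - 131878688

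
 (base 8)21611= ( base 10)9097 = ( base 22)ihb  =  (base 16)2389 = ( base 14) 345b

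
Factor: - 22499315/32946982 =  - 2^(-1)*5^1*67^( - 1 )*71^(-1)*3463^ (-1 )*4499863^1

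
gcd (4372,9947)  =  1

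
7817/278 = 28 + 33/278= 28.12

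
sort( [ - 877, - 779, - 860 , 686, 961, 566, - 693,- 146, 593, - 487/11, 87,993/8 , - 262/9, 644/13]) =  [-877 , - 860, - 779 ,-693, - 146, - 487/11 , - 262/9, 644/13,87, 993/8 , 566, 593, 686,961 ] 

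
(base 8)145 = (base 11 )92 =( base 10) 101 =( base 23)49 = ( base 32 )35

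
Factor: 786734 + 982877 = 1769611 =541^1*3271^1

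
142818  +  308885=451703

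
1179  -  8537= - 7358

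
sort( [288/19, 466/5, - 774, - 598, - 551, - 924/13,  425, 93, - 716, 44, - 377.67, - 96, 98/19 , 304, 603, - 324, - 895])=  [ - 895 , - 774, - 716, - 598, - 551, - 377.67, - 324, - 96,- 924/13,  98/19, 288/19,44, 93, 466/5, 304, 425 , 603] 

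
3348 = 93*36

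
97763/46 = 97763/46 = 2125.28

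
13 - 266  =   - 253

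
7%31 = 7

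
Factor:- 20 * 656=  - 13120 = - 2^6 *5^1*41^1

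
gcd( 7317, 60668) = 1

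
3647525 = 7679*475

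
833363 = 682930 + 150433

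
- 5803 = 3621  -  9424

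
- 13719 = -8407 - 5312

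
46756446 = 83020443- 36263997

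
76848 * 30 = 2305440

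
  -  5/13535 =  - 1 + 2706/2707= - 0.00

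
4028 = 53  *76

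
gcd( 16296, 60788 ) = 28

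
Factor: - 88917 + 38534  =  -50383 = - 50383^1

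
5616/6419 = 5616/6419 = 0.87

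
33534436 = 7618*4402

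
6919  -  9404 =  - 2485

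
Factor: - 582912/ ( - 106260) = 2^6*3^1*5^ ( - 1 )*7^ (  -  1)=192/35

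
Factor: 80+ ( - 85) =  - 5 = - 5^1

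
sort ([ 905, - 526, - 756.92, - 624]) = [ - 756.92, - 624, - 526,905 ]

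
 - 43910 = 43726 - 87636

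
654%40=14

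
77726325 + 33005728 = 110732053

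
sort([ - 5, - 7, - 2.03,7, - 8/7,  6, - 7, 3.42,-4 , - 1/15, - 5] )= [ - 7, - 7, -5, - 5 , - 4, - 2.03 , - 8/7, - 1/15, 3.42 , 6 , 7 ]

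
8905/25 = 356+ 1/5 = 356.20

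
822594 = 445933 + 376661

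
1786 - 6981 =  - 5195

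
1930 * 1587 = 3062910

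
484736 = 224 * 2164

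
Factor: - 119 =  - 7^1*17^1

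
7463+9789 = 17252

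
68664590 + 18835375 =87499965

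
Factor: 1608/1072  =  3/2  =  2^( - 1) * 3^1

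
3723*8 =29784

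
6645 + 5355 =12000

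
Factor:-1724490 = -2^1*3^4*5^1*2129^1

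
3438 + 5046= 8484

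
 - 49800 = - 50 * 996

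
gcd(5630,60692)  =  2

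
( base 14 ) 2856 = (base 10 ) 7132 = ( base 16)1bdc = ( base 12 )4164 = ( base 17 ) 17b9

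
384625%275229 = 109396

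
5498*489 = 2688522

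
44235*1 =44235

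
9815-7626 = 2189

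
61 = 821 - 760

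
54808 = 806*68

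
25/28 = 25/28 =0.89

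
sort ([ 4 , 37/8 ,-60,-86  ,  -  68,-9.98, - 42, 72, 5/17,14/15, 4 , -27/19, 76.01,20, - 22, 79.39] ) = [ -86 , - 68,- 60, - 42, - 22,-9.98 ,-27/19,5/17,14/15, 4,  4, 37/8 , 20, 72 , 76.01,79.39] 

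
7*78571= 549997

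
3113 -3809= -696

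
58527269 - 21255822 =37271447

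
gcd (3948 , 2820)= 564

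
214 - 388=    - 174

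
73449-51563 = 21886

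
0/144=0  =  0.00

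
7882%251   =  101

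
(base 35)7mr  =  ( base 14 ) 35B6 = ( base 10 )9372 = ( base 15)2b9c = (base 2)10010010011100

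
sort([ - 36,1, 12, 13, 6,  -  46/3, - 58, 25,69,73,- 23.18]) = [ - 58,  -  36,-23.18,-46/3 , 1,6,  12, 13, 25, 69, 73]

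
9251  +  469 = 9720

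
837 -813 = 24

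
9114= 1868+7246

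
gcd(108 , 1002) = 6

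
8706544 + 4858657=13565201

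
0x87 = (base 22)63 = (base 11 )113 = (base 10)135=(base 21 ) 69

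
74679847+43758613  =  118438460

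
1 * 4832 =4832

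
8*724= 5792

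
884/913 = 884/913 = 0.97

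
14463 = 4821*3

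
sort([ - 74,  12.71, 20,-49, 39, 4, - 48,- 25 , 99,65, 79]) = [ - 74,- 49,- 48,  -  25, 4, 12.71,20, 39,  65, 79,99 ] 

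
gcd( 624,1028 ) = 4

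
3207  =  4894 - 1687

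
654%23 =10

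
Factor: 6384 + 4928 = 2^4 * 7^1*101^1 = 11312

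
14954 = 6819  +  8135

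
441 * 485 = 213885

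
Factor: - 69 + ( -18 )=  - 3^1*29^1 = - 87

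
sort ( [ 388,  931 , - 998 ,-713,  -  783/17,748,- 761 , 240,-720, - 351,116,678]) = [-998, - 761, - 720 ,  -  713 ,-351, - 783/17,116, 240,388,678, 748,931 ] 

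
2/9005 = 2/9005 = 0.00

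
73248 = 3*24416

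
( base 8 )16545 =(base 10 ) 7525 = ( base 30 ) 8AP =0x1D65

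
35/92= 35/92= 0.38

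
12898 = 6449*2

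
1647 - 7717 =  - 6070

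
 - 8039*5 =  - 40195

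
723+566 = 1289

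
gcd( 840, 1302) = 42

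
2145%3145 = 2145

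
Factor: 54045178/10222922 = 11^1*1523^1* 1613^1*5111461^( - 1 ) = 27022589/5111461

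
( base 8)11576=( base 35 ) 42K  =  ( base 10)4990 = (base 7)20356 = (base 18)f74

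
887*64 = 56768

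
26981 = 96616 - 69635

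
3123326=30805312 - 27681986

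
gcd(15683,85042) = 1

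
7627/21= 7627/21 = 363.19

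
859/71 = 859/71 = 12.10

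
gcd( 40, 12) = 4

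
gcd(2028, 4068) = 12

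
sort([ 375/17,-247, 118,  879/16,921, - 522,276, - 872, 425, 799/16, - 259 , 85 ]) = [  -  872,- 522, - 259 , - 247,  375/17,  799/16,  879/16 , 85,118, 276,425, 921] 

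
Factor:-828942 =-2^1*3^1*138157^1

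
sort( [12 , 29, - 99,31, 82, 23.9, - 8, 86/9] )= [ - 99,  -  8,  86/9, 12, 23.9, 29, 31,  82]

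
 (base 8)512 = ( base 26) CI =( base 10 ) 330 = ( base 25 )D5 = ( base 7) 651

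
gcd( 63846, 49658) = 7094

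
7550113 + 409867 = 7959980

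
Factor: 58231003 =58231003^1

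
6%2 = 0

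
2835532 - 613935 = 2221597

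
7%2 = 1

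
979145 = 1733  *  565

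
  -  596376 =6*(- 99396 ) 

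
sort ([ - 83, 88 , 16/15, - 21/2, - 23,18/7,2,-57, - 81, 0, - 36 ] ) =[ - 83, - 81, - 57, - 36, - 23, - 21/2, 0 , 16/15,2,18/7,88 ] 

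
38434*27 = 1037718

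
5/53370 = 1/10674 = 0.00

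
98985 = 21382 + 77603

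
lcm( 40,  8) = 40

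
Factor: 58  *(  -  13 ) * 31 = - 2^1*13^1*29^1*31^1 = -23374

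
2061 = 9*229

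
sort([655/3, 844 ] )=[655/3,844] 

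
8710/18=483 + 8/9= 483.89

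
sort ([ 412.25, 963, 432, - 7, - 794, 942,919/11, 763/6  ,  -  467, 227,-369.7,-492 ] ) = [ - 794, - 492, - 467,-369.7,-7,919/11,763/6,227,412.25, 432 , 942, 963]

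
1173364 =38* 30878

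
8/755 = 8/755 = 0.01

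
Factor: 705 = 3^1 * 5^1*47^1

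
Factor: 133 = 7^1*19^1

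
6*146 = 876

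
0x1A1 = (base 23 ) i3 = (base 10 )417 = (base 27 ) fc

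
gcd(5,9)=1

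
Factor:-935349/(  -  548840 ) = 2^( - 3 )*3^1* 5^( - 1)*73^1* 4271^1*13721^ ( - 1 ) 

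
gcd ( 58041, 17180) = 1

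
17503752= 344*50883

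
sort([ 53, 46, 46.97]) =[ 46, 46.97, 53] 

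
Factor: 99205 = 5^1*19841^1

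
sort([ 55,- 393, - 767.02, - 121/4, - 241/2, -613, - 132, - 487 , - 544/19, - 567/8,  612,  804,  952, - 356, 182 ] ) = [ - 767.02, - 613, - 487,  -  393,- 356,-132, - 241/2, - 567/8,  -  121/4, - 544/19, 55,  182, 612, 804,952 ]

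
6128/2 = 3064 = 3064.00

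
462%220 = 22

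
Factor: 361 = 19^2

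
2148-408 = 1740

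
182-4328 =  - 4146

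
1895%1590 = 305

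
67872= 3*22624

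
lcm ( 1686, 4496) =13488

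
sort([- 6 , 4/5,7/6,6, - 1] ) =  [-6,  -  1, 4/5, 7/6, 6 ]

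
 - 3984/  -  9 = 442+2/3 = 442.67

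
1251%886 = 365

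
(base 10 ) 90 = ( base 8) 132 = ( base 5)330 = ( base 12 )76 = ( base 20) 4a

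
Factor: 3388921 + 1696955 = 5085876= 2^2*3^1*423823^1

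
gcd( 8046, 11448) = 54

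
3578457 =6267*571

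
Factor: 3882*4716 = 18307512 = 2^3*3^3*131^1 * 647^1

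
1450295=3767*385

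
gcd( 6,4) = 2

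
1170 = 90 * 13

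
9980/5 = 1996 = 1996.00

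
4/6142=2/3071 =0.00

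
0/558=0 = 0.00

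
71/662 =71/662  =  0.11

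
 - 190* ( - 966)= 183540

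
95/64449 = 95/64449 =0.00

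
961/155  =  31/5=6.20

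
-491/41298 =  - 1 + 40807/41298 = -0.01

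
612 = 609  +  3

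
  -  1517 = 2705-4222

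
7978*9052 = 72216856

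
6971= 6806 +165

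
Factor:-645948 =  - 2^2 * 3^3*5981^1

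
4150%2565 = 1585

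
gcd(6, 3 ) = 3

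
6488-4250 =2238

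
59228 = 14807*4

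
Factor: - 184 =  - 2^3 * 23^1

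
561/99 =17/3 =5.67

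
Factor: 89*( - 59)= - 5251=- 59^1*89^1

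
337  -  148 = 189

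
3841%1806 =229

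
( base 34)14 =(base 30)18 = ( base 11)35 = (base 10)38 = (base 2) 100110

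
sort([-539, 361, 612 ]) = [ - 539,361, 612] 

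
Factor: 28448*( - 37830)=-1076187840 = - 2^6*3^1*5^1*7^1*13^1*97^1*127^1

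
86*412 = 35432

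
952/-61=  - 952/61 = -15.61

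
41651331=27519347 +14131984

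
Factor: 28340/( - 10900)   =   - 5^(- 1)*13^1 =- 13/5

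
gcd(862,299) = 1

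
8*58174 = 465392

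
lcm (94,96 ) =4512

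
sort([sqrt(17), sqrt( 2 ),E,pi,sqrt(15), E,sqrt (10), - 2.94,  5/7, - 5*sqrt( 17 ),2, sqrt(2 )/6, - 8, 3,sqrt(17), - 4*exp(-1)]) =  [ - 5*sqrt( 17),-8, - 2.94,- 4* exp( - 1),sqrt ( 2) /6, 5/7, sqrt( 2),2,E, E,3,pi, sqrt(10), sqrt(15), sqrt( 17 ),sqrt(17) ]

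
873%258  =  99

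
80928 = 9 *8992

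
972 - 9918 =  - 8946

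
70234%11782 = 11324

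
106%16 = 10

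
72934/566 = 128+ 243/283 = 128.86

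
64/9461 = 64/9461 = 0.01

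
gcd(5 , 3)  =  1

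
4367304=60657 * 72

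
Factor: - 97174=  - 2^1*7^1  *  11^1 * 631^1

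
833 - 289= 544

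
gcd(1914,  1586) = 2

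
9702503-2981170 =6721333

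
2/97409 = 2/97409=0.00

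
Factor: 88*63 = 5544=2^3*3^2*7^1*11^1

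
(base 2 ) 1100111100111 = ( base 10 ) 6631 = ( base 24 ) BC7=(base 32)6F7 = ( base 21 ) F0G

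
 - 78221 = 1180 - 79401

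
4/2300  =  1/575=0.00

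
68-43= 25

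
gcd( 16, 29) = 1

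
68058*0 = 0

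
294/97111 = 42/13873 = 0.00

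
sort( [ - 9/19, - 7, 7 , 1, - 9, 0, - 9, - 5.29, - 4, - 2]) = [- 9,-9, - 7, - 5.29,-4, - 2, - 9/19, 0, 1, 7 ] 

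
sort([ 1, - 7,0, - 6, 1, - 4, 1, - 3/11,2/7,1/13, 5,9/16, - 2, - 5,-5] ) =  [ - 7,- 6, - 5, - 5,  -  4,-2,- 3/11, 0,1/13, 2/7, 9/16, 1, 1, 1,5 ]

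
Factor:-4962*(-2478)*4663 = 2^2 * 3^2*7^1*59^1* 827^1* 4663^1 =57335483268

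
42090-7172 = 34918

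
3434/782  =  4 +9/23= 4.39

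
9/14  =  9/14 = 0.64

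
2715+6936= 9651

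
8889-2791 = 6098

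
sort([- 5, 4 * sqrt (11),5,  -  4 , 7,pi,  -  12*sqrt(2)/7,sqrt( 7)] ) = [-5 ,  -  4,-12*sqrt( 2 )/7 , sqrt(7 ),pi,  5, 7,4*sqrt( 11) ] 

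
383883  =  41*9363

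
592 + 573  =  1165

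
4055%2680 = 1375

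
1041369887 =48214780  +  993155107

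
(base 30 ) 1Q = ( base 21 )2e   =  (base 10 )56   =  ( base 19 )2i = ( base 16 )38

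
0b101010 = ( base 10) 42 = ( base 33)19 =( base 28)1E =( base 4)222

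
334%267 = 67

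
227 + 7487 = 7714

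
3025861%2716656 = 309205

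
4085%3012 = 1073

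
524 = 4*131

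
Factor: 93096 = 2^3*3^3*431^1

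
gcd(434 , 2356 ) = 62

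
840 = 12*70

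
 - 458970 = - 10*45897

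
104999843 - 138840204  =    -  33840361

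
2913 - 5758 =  - 2845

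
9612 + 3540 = 13152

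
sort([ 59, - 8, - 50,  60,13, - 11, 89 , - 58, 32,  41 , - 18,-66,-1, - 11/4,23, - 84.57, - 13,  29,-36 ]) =[ - 84.57 ,  -  66,-58,-50,- 36, -18, - 13, - 11,-8,  -  11/4 , - 1,13,23,29, 32,41, 59, 60, 89 ] 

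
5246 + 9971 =15217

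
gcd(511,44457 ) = 511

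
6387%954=663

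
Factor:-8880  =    -  2^4*3^1*5^1*37^1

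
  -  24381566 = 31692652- 56074218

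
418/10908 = 209/5454 = 0.04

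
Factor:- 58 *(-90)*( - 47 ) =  - 245340= - 2^2*3^2*5^1*29^1 * 47^1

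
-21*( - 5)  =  105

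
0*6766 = 0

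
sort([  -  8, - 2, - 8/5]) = [ - 8, - 2, - 8/5 ] 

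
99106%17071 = 13751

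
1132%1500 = 1132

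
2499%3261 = 2499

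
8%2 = 0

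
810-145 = 665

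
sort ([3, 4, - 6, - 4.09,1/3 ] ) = [ - 6, - 4.09,1/3, 3,4 ]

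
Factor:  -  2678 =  - 2^1*13^1*103^1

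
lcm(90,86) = 3870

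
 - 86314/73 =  - 86314/73=-1182.38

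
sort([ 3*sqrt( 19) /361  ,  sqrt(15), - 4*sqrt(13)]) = [ -4*sqrt( 13), 3*sqrt( 19)/361, sqrt(15)]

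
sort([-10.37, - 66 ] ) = [-66,  -  10.37]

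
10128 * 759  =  7687152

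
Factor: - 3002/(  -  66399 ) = 2^1*3^( - 1) * 19^1*79^1*22133^( - 1 )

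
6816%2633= 1550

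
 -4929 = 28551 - 33480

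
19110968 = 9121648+9989320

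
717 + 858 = 1575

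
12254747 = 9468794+2785953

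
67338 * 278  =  18719964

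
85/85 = 1 = 1.00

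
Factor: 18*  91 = 1638 = 2^1 * 3^2*7^1*13^1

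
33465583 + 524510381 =557975964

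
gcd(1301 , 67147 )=1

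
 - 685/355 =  - 137/71 = -1.93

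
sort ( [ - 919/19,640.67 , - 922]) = [ - 922 , - 919/19, 640.67]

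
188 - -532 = 720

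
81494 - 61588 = 19906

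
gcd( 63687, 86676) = 3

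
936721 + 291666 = 1228387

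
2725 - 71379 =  - 68654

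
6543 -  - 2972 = 9515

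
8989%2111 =545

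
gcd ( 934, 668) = 2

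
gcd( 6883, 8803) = 1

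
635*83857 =53249195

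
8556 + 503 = 9059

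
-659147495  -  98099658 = -757247153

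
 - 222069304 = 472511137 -694580441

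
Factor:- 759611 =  - 17^1*44683^1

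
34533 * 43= 1484919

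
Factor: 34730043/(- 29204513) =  - 3^1*13^(  -  1)*19^1*283^1*2153^1*2246501^( - 1)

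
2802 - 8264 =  - 5462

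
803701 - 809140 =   -  5439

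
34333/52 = 660 + 1/4 =660.25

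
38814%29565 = 9249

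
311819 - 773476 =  - 461657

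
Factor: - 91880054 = - 2^1*7^1*6562861^1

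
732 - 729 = 3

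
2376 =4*594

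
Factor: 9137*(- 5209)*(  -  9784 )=2^3*1223^1*5209^1*9137^1 =465665889272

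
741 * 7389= 5475249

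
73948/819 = 90 + 34/117 =90.29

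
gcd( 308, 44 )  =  44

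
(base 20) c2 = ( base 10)242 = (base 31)7p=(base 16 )f2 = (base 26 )98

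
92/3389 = 92/3389 = 0.03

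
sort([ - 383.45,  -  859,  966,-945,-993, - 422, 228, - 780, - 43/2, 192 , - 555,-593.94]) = [ -993, - 945, - 859, - 780 , - 593.94 , - 555, - 422,  -  383.45 ,-43/2, 192, 228, 966 ] 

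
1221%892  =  329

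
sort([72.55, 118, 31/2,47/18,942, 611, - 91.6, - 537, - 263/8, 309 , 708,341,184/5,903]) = [ - 537, - 91.6, - 263/8,  47/18,31/2,184/5,72.55,118,309,341,611,708,903,942]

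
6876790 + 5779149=12655939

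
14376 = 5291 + 9085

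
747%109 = 93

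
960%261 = 177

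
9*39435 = 354915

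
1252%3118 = 1252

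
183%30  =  3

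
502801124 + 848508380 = 1351309504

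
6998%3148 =702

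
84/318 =14/53 =0.26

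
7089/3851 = 7089/3851= 1.84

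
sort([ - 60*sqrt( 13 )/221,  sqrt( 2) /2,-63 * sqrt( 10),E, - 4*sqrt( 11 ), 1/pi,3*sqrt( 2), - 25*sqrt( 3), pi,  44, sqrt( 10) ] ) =[-63*sqrt( 10), - 25*sqrt ( 3 ), - 4*sqrt( 11), - 60*sqrt( 13 )/221,  1/pi, sqrt( 2)/2, E,pi,sqrt(10 ),3 *sqrt( 2 ), 44]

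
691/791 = 691/791 = 0.87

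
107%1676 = 107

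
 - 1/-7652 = 1/7652 =0.00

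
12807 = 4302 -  -8505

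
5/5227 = 5/5227 = 0.00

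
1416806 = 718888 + 697918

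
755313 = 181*4173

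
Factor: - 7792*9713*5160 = - 2^7*3^1* 5^1*11^1*43^1*487^1* 883^1 = - 390527871360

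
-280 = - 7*40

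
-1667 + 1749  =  82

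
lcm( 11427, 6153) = 79989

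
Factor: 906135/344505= 7^( - 1)*17^( - 1 )*313^1 = 313/119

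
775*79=61225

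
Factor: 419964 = 2^2* 3^1*79^1*443^1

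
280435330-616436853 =-336001523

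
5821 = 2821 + 3000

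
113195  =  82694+30501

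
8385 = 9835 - 1450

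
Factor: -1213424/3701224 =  - 2^1*181^1 * 419^1*462653^ ( - 1) = -151678/462653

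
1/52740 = 1/52740 = 0.00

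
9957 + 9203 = 19160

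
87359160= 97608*895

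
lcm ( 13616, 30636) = 122544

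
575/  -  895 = - 115/179 =- 0.64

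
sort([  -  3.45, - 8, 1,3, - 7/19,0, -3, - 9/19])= [ - 8, - 3.45, - 3, - 9/19,-7/19,0,1, 3]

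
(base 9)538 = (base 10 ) 440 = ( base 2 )110111000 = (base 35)ck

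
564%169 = 57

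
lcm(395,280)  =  22120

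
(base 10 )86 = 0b1010110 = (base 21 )42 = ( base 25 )3b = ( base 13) 68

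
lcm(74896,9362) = 74896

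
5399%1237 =451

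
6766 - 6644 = 122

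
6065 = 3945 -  - 2120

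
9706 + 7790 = 17496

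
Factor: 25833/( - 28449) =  - 3^ ( - 1) *29^(-1)*79^1 =- 79/87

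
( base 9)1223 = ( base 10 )912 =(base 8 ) 1620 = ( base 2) 1110010000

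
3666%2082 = 1584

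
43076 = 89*484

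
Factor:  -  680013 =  - 3^2* 75557^1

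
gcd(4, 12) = 4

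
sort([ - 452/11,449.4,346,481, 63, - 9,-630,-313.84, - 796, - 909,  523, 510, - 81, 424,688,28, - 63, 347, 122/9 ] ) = [-909, - 796, - 630, - 313.84,- 81 , - 63, - 452/11,  -  9, 122/9, 28,  63, 346,347,  424 , 449.4,481, 510, 523,688]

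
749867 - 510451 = 239416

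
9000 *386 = 3474000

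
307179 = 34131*9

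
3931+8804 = 12735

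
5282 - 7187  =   - 1905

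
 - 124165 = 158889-283054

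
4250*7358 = 31271500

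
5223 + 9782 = 15005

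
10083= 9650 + 433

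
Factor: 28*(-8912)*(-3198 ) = 798016128 = 2^7*3^1 *7^1 * 13^1*41^1*557^1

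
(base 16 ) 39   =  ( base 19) 30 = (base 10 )57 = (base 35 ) 1m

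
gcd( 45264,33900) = 12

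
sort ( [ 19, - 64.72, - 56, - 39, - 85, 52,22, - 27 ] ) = [ - 85, - 64.72, - 56, - 39,  -  27, 19,22,  52]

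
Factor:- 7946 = - 2^1 * 29^1*137^1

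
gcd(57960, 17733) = 69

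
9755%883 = 42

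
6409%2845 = 719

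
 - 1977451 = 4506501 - 6483952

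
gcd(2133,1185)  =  237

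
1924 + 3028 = 4952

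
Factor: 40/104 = 5^1*13^( - 1 )=5/13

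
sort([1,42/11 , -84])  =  [ -84,1,42/11]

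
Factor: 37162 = 2^1*17^1*1093^1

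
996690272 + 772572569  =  1769262841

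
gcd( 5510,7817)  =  1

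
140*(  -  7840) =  - 1097600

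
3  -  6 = - 3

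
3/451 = 3/451 = 0.01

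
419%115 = 74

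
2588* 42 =108696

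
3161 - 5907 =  - 2746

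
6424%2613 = 1198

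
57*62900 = 3585300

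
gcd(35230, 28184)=7046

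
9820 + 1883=11703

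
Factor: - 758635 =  -5^1*71^1 * 2137^1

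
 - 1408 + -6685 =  - 8093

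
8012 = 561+7451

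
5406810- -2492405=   7899215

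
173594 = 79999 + 93595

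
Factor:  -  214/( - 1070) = 1/5= 5^( - 1 )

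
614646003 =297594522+317051481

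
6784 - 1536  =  5248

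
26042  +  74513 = 100555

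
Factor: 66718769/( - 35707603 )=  -13^1*5132213^1*35707603^ ( -1 )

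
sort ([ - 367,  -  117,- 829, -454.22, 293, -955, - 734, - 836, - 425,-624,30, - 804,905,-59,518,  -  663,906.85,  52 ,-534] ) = [- 955, - 836,-829, - 804, -734, - 663, - 624, - 534, - 454.22, - 425, - 367,-117, - 59, 30, 52,293,518,905,906.85]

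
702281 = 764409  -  62128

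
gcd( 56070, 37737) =63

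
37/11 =37/11 = 3.36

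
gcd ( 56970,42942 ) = 6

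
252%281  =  252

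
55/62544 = 55/62544 = 0.00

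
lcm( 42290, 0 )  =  0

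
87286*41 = 3578726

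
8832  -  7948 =884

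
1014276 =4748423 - 3734147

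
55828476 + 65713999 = 121542475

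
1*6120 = 6120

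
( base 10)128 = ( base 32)40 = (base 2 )10000000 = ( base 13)9B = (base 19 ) 6e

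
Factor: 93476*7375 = 2^2*5^3*59^1*23369^1 = 689385500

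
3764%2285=1479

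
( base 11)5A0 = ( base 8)1313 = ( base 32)MB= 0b1011001011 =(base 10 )715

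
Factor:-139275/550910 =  - 2^( -1 )*3^2*5^1 * 89^( - 1)  =  - 45/178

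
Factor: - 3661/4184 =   -  2^( - 3)*7^1 = -7/8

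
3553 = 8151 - 4598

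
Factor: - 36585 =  - 3^3 * 5^1*271^1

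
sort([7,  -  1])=[ - 1,7]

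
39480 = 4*9870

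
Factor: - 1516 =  - 2^2*379^1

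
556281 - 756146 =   -  199865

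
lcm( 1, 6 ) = 6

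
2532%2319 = 213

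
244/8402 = 122/4201 = 0.03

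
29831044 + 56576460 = 86407504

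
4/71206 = 2/35603 = 0.00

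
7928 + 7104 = 15032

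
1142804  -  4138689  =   - 2995885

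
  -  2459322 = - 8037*306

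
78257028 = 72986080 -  - 5270948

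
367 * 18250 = 6697750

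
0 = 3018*0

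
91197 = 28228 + 62969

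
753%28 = 25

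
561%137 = 13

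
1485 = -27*(-55 )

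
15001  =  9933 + 5068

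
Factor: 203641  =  203641^1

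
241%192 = 49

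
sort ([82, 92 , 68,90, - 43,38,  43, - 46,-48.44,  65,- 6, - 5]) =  [  -  48.44, - 46,- 43, -6, - 5, 38,  43,65, 68,82,  90,92]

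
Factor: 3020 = 2^2*5^1*151^1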